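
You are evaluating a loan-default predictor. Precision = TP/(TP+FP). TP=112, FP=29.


Precision = TP/(TP+FP)
= 112/(112+29)
= 112/141 = 79.43%

79.43%


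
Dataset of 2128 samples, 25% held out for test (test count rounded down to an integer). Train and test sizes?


Test = ⌊2128·25/100⌋ = 532
Train = 2128 - 532 = 1596

Train: 1596, Test: 532


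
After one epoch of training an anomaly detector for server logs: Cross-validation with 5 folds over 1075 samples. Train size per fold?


Fold size = 1075/5 = 215
Training per fold = 1075 - 215 = 860

860


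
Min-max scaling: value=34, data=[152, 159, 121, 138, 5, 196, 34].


min=5, max=196
(34-5)/(196-5) = 29/191 = 0.1518

0.1518


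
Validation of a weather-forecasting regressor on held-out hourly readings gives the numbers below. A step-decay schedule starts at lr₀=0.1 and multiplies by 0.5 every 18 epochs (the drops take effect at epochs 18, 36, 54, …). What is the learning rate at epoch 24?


n_drops = ⌊24/18⌋ = 1
lr = 0.1·0.5^1 = 0.1·0.5 = 0.05

0.05


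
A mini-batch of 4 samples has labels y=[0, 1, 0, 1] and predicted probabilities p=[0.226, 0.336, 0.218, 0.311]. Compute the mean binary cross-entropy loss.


L[0] = -ln(1-0.226) = -ln(0.774) = 0.2562
L[1] = -ln(0.336) = 1.0906
L[2] = -ln(1-0.218) = -ln(0.782) = 0.2459
L[3] = -ln(0.311) = 1.168
mean = (0.2562 + 1.0906 + 0.2459 + 1.168)/4 = 0.6902

0.6902


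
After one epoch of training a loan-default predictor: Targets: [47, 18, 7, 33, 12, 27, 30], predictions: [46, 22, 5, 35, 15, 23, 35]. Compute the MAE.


Absolute errors: |47-46|=1, |18-22|=4, |7-5|=2, |33-35|=2, |12-15|=3, |27-23|=4, |30-35|=5
Sum = 21
MAE = 21/7 = 3

3


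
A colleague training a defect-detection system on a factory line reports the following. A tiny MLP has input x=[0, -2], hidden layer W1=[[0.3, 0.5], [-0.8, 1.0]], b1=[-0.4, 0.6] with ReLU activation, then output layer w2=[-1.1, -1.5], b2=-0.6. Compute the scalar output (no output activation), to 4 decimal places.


z1[0] = (0.3)·(0) + (0.5)·(-2) - 0.4 = -1.4
z1[1] = (-0.8)·(0) + (1.0)·(-2) + 0.6 = -1.4
h = ReLU(z1) = [0.0, 0.0]
output = (-1.1)·(0.0) + (-1.5)·(0.0) - 0.6 = -0.6

-0.6


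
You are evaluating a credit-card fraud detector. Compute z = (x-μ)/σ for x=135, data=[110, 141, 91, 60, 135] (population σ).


μ = 107.4, σ = 29.7093
z = (135 - 107.4)/29.7093 = 0.929

0.929


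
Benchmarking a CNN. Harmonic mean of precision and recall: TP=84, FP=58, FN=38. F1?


Precision = 84/142 = 0.5915
Recall = 84/122 = 0.6885
F1 = 2·P·R/(P+R) = 2·TP/(2·TP+FP+FN) = 168/(168+58+38) = 168/264 = 0.6364

0.6364


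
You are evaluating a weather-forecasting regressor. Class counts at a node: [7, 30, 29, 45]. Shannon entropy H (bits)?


Probabilities: [7/111, 30/111, 29/111, 45/111] ≈ [0.0631, 0.2703, 0.2613, 0.4054]
H = -((7/111)·log₂(7/111) + (30/111)·log₂(30/111) + (29/111)·log₂(29/111) + (45/111)·log₂(45/111))
  = 1.7956 bits

1.7956 bits


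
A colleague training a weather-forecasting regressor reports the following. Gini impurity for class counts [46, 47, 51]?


Probabilities: [46/144, 47/144, 51/144] ≈ [0.3194, 0.3264, 0.3542]
Σpᵢ² = (2116 + 2209 + 2601)/144² = 6926/20736
Gini = 1 - Σpᵢ² = 1 - 6926/20736 = 0.666

0.666


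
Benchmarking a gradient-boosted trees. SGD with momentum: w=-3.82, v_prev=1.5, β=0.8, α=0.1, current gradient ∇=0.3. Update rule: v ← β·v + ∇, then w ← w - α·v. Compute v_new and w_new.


v_new = 0.8·1.5 + 0.3 = 1.2 + 0.3 = 1.5
w_new = -3.82 - 0.1·1.5 = -3.82 - 0.15 = -3.97

v_new=1.5, w_new=-3.97


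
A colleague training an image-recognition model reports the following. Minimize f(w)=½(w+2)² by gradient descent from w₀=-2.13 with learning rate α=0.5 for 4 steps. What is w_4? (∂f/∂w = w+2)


step 1: grad = -2.13+2 = -0.13; w = -2.13 - 0.5·(-0.13) = -2.065
step 2: grad = -2.065+2 = -0.065; w = -2.065 - 0.5·(-0.065) = -2.0325
step 3: grad = -2.0325+2 = -0.0325; w = -2.0325 - 0.5·(-0.0325) = -2.01625
step 4: grad = -2.01625+2 = -0.01625; w = -2.01625 - 0.5·(-0.01625) = -2.008125

-2.008125


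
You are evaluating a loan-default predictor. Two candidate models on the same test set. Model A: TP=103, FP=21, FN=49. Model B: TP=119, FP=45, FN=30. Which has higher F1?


Model A: P=103/124=0.8306, R=103/152=0.6776, F1=2PR/(P+R)=2TP/(2TP+FP+FN)=206/276=0.7464
Model B: P=119/164=0.7256, R=119/149=0.7987, F1=2PR/(P+R)=2TP/(2TP+FP+FN)=238/313=0.7604
0.7464 < 0.7604 → Model B

Model B


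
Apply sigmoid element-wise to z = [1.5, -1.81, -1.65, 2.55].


σ(1.5) = 1/(1+e^-1.5) = 0.8176
σ(-1.81) = 1/(1+e^1.81) = 0.1406
σ(-1.65) = 1/(1+e^1.65) = 0.1611
σ(2.55) = 1/(1+e^-2.55) = 0.9276
result = [0.8176, 0.1406, 0.1611, 0.9276]

[0.8176, 0.1406, 0.1611, 0.9276]


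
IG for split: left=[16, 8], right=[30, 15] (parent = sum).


Parent = [46, 23], H_parent = 0.9183
H_left = 0.9183 (n=24), H_right = 0.9183 (n=45)
H_children = (24/69)·0.9183 + (45/69)·0.9183 = 0.9183
IG = 0.9183 - 0.9183 = 0.0

0.0


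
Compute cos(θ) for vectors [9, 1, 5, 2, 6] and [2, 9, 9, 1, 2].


A·B = 9·2 + 1·9 + 5·9 + 2·1 + 6·2 = 86
‖A‖ = √147 = 12.1244, ‖B‖ = √171 = 13.0767
cos = 86/(√147·√171) = 86/√25137 = 0.5424

0.5424


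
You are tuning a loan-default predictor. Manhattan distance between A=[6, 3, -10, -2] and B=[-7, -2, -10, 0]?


d = |6+ 7| + |3+ 2| + |-10+ 10| + |-2-0|
  = 13 + 5 + 0 + 2
  = 20

20


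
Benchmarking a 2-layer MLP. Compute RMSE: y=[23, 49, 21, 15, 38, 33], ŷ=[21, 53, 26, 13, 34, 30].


MSE = 74/6 = 12.3333
RMSE = √(74/6) = 3.5119

3.5119


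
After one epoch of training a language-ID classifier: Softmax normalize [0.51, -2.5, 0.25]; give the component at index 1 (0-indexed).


Exponentials: e^0.51=1.6653, e^-2.5=0.0821, e^0.25=1.284
Sum = 3.0314
Softmax = [0.5493, 0.0271, 0.4236]
p[1] = 0.0821/3.0314 = 0.0271

0.0271


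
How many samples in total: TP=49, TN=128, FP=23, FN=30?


Total = TP + TN + FP + FN
= 49 + 128 + 23 + 30
= 230
(Predicted positive: 72, predicted negative: 158)

230


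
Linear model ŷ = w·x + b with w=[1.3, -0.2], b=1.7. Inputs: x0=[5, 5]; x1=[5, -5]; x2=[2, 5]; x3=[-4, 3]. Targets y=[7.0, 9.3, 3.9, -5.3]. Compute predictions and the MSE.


ŷ0 = (1.3)·(5) + (-0.2)·(5) + 1.7 = 7.2
ŷ1 = (1.3)·(5) + (-0.2)·(-5) + 1.7 = 9.2
ŷ2 = (1.3)·(2) + (-0.2)·(5) + 1.7 = 3.3
ŷ3 = (1.3)·(-4) + (-0.2)·(3) + 1.7 = -4.1
errors² = [0.04, 0.01, 0.36, 1.44]
MSE = 1.8500/4 = 0.4625

0.4625


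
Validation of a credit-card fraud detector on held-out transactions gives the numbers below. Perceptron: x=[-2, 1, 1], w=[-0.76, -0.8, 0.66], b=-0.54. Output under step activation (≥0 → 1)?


z = (-2)·(-0.76) + (1)·(-0.8) + (1)·(0.66) - 0.54
  = 0.84
step(z) = 1 (z≥0)

1


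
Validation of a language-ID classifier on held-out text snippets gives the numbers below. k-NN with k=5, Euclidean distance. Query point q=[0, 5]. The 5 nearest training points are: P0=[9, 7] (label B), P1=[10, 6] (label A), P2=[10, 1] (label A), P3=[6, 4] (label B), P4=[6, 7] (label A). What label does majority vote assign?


d(q,P0) = 9.2195  (label B)
d(q,P1) = 10.0499  (label A)
d(q,P2) = 10.7703  (label A)
d(q,P3) = 6.0828  (label B)
d(q,P4) = 6.3246  (label A)
Votes: A=3, B=2
Majority → A

A


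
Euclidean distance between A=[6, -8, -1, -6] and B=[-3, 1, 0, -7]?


d = √((6+ 3)² + (-8-1)² + (-1-0)² + (-6+ 7)²)
  = √(81 + 81 + 1 + 1)
  = √164 = 12.8062

12.8062


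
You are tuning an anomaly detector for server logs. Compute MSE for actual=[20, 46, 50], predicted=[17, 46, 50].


Squared errors: (20-17)²=9, (46-46)²=0, (50-50)²=0
Sum = 9
MSE = 9/3 = 3

3


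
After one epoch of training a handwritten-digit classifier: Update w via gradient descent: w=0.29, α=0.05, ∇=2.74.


w_new = w - α·∇
= 0.29 - 0.05·2.74
= 0.29 - 0.137
= 0.153

0.153


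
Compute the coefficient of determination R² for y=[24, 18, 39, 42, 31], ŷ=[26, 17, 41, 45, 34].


ȳ = 30.8
SS_res = Σ(y-ŷ)² = 27
SS_tot = Σ(y-ȳ)² = 402.8
R² = 1 - SS_res/SS_tot = 1 - 0.067 = 0.933

0.933


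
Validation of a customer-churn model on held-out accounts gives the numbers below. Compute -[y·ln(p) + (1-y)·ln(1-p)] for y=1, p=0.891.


BCE = -[y·ln(p) + (1-y)·ln(1-p)]
= -1·ln(0.891) - 0
= -ln(0.891) = 0.1154

0.1154


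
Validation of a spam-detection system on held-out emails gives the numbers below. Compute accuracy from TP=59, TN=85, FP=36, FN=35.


Accuracy = (TP+TN)/(TP+TN+FP+FN)
= (59+85)/(215)
= 144/215 = 66.98%

66.98%


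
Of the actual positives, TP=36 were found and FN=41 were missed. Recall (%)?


Recall = TP/(TP+FN)
= 36/(36+41)
= 36/77 = 46.75%

46.75%


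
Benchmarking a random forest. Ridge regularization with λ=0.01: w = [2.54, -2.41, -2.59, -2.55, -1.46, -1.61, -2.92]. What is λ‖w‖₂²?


‖w‖₂² = (2.54)² + (-2.41)² + (-2.59)² + (-2.55)² + (-1.46)² + (-1.61)² + (-2.92)²
     = 6.4516 + 5.8081 + 6.7081 + 6.5025 + 2.1316 + 2.5921 + 8.5264
     = 38.7204
λ·‖w‖₂² = 0.01·38.7204 = 0.387204

0.387204


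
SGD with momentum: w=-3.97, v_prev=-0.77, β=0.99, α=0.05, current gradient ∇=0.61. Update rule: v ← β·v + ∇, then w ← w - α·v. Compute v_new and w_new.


v_new = 0.99·-0.77 + 0.61 = -0.7623 + 0.61 = -0.1523
w_new = -3.97 - 0.05·-0.1523 = -3.97 + 0.007615 = -3.962385

v_new=-0.1523, w_new=-3.962385


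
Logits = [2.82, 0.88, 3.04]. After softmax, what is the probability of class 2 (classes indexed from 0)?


Exponentials: e^2.82=16.7769, e^0.88=2.4109, e^3.04=20.9052
Sum = 40.093
Softmax = [0.4184, 0.0601, 0.5214]
p[2] = 20.9052/40.093 = 0.5214

0.5214


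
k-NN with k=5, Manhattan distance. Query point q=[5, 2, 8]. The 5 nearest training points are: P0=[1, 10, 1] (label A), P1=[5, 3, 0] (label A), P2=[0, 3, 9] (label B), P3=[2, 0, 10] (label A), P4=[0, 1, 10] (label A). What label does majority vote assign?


d(q,P0) = 19  (label A)
d(q,P1) = 9  (label A)
d(q,P2) = 7  (label B)
d(q,P3) = 7  (label A)
d(q,P4) = 8  (label A)
Votes: A=4, B=1
Majority → A

A


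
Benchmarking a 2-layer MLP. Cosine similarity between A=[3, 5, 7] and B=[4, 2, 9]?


A·B = 3·4 + 5·2 + 7·9 = 85
‖A‖ = √83 = 9.1104, ‖B‖ = √101 = 10.0499
cos = 85/(√83·√101) = 85/√8383 = 0.9284

0.9284


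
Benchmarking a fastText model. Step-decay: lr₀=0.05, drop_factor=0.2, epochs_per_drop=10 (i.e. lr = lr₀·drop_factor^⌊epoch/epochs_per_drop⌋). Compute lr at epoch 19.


n_drops = ⌊19/10⌋ = 1
lr = 0.05·0.2^1 = 0.05·0.2 = 0.01

0.01


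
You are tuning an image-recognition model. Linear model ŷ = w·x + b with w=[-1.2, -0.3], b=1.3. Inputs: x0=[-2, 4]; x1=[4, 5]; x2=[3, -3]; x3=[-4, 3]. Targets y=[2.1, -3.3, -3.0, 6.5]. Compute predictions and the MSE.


ŷ0 = (-1.2)·(-2) + (-0.3)·(4) + 1.3 = 2.5
ŷ1 = (-1.2)·(4) + (-0.3)·(5) + 1.3 = -5.0
ŷ2 = (-1.2)·(3) + (-0.3)·(-3) + 1.3 = -1.4
ŷ3 = (-1.2)·(-4) + (-0.3)·(3) + 1.3 = 5.2
errors² = [0.16, 2.89, 2.56, 1.69]
MSE = 7.3000/4 = 1.825

1.825


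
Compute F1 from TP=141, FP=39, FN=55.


Precision = 141/180 = 0.7833
Recall = 141/196 = 0.7194
F1 = 2·P·R/(P+R) = 2·TP/(2·TP+FP+FN) = 282/(282+39+55) = 282/376 = 0.75

0.75


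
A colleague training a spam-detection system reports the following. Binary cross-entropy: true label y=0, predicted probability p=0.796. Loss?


BCE = -[y·ln(p) + (1-y)·ln(1-p)]
= -0 - 1·ln(1-0.796)
= -ln(0.204) = 1.5896

1.5896


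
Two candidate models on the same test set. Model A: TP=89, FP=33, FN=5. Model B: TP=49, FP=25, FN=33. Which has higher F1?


Model A: P=89/122=0.7295, R=89/94=0.9468, F1=2PR/(P+R)=2TP/(2TP+FP+FN)=178/216=0.8241
Model B: P=49/74=0.6622, R=49/82=0.5976, F1=2PR/(P+R)=2TP/(2TP+FP+FN)=98/156=0.6282
0.8241 > 0.6282 → Model A

Model A


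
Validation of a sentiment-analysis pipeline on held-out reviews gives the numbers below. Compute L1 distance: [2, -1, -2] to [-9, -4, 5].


d = |2+ 9| + |-1+ 4| + |-2-5|
  = 11 + 3 + 7
  = 21

21


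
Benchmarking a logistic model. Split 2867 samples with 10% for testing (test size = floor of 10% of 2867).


Test = ⌊2867·10/100⌋ = 286
Train = 2867 - 286 = 2581

Train: 2581, Test: 286


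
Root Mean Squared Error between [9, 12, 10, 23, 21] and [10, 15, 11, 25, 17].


MSE = 31/5 = 6.2
RMSE = √(31/5) = 2.49

2.49


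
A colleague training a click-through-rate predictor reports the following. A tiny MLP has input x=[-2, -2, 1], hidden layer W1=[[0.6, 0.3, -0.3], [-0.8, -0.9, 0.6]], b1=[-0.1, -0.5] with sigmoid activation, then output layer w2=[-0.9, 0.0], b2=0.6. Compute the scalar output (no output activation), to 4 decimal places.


z1[0] = (0.6)·(-2) + (0.3)·(-2) + (-0.3)·(1) - 0.1 = -2.2
z1[1] = (-0.8)·(-2) + (-0.9)·(-2) + (0.6)·(1) - 0.5 = 3.5
h = sigmoid(z1) = [0.0998, 0.9707]
output = (-0.9)·(0.0998) + (0.0)·(0.9707) + 0.6 = 0.5102

0.5102


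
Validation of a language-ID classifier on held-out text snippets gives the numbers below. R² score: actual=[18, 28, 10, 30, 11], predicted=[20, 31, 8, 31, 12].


ȳ = 19.4
SS_res = Σ(y-ŷ)² = 19
SS_tot = Σ(y-ȳ)² = 347.2
R² = 1 - SS_res/SS_tot = 1 - 0.0547 = 0.9453

0.9453


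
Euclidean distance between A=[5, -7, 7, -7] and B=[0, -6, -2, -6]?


d = √((5-0)² + (-7+ 6)² + (7+ 2)² + (-7+ 6)²)
  = √(25 + 1 + 81 + 1)
  = √108 = 10.3923

10.3923


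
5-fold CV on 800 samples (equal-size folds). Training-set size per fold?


Fold size = 800/5 = 160
Training per fold = 800 - 160 = 640

640


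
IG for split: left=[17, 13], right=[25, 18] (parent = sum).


Parent = [42, 31], H_parent = 0.9836
H_left = 0.9871 (n=30), H_right = 0.9808 (n=43)
H_children = (30/73)·0.9871 + (43/73)·0.9808 = 0.9834
IG = 0.9836 - 0.9834 = 0.0002

0.0002


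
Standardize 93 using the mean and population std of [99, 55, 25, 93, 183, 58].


μ = 85.5, σ = 50.1523
z = (93 - 85.5)/50.1523 = 0.1495

0.1495


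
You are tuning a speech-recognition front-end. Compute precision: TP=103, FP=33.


Precision = TP/(TP+FP)
= 103/(103+33)
= 103/136 = 75.74%

75.74%


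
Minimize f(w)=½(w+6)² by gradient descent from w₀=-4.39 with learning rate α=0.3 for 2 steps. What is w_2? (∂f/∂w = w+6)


step 1: grad = -4.39+6 = 1.61; w = -4.39 - 0.3·(1.61) = -4.873
step 2: grad = -4.873+6 = 1.127; w = -4.873 - 0.3·(1.127) = -5.2111

-5.2111


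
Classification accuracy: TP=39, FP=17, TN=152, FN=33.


Accuracy = (TP+TN)/(TP+TN+FP+FN)
= (39+152)/(241)
= 191/241 = 79.25%

79.25%


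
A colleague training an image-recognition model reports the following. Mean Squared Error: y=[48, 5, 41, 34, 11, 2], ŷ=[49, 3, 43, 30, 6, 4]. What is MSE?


Squared errors: (48-49)²=1, (5-3)²=4, (41-43)²=4, (34-30)²=16, (11-6)²=25, (2-4)²=4
Sum = 54
MSE = 54/6 = 9

9


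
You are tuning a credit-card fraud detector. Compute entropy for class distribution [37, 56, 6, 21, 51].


Probabilities: [37/171, 56/171, 6/171, 21/171, 51/171] ≈ [0.2164, 0.3275, 0.0351, 0.1228, 0.2982]
H = -((37/171)·log₂(37/171) + (56/171)·log₂(56/171) + (6/171)·log₂(6/171) + (21/171)·log₂(21/171) + (51/171)·log₂(51/171))
  = 2.067 bits

2.067 bits


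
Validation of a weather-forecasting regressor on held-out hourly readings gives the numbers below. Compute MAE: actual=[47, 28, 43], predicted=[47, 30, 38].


Absolute errors: |47-47|=0, |28-30|=2, |43-38|=5
Sum = 7
MAE = 7/3 = 7/3

7/3


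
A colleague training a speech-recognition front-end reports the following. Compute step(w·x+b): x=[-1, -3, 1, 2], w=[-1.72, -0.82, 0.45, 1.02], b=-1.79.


z = (-1)·(-1.72) + (-3)·(-0.82) + (1)·(0.45) + (2)·(1.02) - 1.79
  = 4.88
step(z) = 1 (z≥0)

1


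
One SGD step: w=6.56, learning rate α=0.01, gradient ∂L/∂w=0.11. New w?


w_new = w - α·∇
= 6.56 - 0.01·0.11
= 6.56 - 0.0011
= 6.5589

6.5589


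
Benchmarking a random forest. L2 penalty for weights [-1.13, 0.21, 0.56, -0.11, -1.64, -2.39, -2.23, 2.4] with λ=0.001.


‖w‖₂² = (-1.13)² + (0.21)² + (0.56)² + (-0.11)² + (-1.64)² + (-2.39)² + (-2.23)² + (2.4)²
     = 1.2769 + 0.0441 + 0.3136 + 0.0121 + 2.6896 + 5.7121 + 4.9729 + 5.76
     = 20.7813
λ·‖w‖₂² = 0.001·20.7813 = 0.020781

0.020781


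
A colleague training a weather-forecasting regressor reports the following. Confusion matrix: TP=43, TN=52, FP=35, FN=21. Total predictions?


Total = TP + TN + FP + FN
= 43 + 52 + 35 + 21
= 151
(Predicted positive: 78, predicted negative: 73)

151


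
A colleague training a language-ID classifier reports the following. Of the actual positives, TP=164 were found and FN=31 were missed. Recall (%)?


Recall = TP/(TP+FN)
= 164/(164+31)
= 164/195 = 84.1%

84.1%


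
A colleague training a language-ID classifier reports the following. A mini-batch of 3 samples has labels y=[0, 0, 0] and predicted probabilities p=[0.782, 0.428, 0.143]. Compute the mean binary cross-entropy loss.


L[0] = -ln(1-0.782) = -ln(0.218) = 1.5233
L[1] = -ln(1-0.428) = -ln(0.572) = 0.5586
L[2] = -ln(1-0.143) = -ln(0.857) = 0.1543
mean = (1.5233 + 0.5586 + 0.1543)/3 = 0.7454

0.7454


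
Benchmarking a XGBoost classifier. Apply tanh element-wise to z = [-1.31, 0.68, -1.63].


tanh(-1.31) = -0.8643
tanh(0.68) = 0.5915
tanh(-1.63) = -0.9261
result = [-0.8643, 0.5915, -0.9261]

[-0.8643, 0.5915, -0.9261]


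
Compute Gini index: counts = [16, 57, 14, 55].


Probabilities: [16/142, 57/142, 14/142, 55/142] ≈ [0.1127, 0.4014, 0.0986, 0.3873]
Σpᵢ² = (256 + 3249 + 196 + 3025)/142² = 6726/20164
Gini = 1 - Σpᵢ² = 1 - 6726/20164 = 0.6664

0.6664


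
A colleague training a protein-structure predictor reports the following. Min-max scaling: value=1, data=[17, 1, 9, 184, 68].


min=1, max=184
(1-1)/(184-1) = 0/183 = 0.0

0.0


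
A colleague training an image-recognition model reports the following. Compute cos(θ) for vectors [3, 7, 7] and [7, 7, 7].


A·B = 3·7 + 7·7 + 7·7 = 119
‖A‖ = √107 = 10.3441, ‖B‖ = √147 = 12.1244
cos = 119/(√107·√147) = 119/√15729 = 0.9488

0.9488


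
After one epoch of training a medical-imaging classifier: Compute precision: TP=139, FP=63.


Precision = TP/(TP+FP)
= 139/(139+63)
= 139/202 = 68.81%

68.81%


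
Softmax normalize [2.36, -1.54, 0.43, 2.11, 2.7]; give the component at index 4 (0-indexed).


Exponentials: e^2.36=10.591, e^-1.54=0.2144, e^0.43=1.5373, e^2.11=8.2482, e^2.7=14.8797
Sum = 35.4706
Softmax = [0.2986, 0.006, 0.0433, 0.2325, 0.4195]
p[4] = 14.8797/35.4706 = 0.4195

0.4195


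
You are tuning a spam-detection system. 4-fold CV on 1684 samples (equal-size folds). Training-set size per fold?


Fold size = 1684/4 = 421
Training per fold = 1684 - 421 = 1263

1263


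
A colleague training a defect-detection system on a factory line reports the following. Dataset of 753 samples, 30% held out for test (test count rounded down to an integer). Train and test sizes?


Test = ⌊753·30/100⌋ = 225
Train = 753 - 225 = 528

Train: 528, Test: 225


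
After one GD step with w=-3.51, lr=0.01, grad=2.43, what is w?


w_new = w - α·∇
= -3.51 - 0.01·2.43
= -3.51 - 0.0243
= -3.5343

-3.5343


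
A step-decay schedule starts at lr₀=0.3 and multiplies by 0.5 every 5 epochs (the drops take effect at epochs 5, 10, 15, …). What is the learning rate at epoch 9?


n_drops = ⌊9/5⌋ = 1
lr = 0.3·0.5^1 = 0.3·0.5 = 0.15

0.15


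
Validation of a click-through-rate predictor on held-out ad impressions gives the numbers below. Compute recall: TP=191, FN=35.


Recall = TP/(TP+FN)
= 191/(191+35)
= 191/226 = 84.51%

84.51%


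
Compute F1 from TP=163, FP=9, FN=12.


Precision = 163/172 = 0.9477
Recall = 163/175 = 0.9314
F1 = 2·P·R/(P+R) = 2·TP/(2·TP+FP+FN) = 326/(326+9+12) = 326/347 = 0.9395

0.9395


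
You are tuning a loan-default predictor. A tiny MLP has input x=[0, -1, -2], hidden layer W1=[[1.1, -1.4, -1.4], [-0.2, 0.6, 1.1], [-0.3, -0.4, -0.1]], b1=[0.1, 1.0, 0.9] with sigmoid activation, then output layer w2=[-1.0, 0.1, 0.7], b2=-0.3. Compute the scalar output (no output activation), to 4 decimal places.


z1[0] = (1.1)·(0) + (-1.4)·(-1) + (-1.4)·(-2) + 0.1 = 4.3
z1[1] = (-0.2)·(0) + (0.6)·(-1) + (1.1)·(-2) + 1.0 = -1.8
z1[2] = (-0.3)·(0) + (-0.4)·(-1) + (-0.1)·(-2) + 0.9 = 1.5
h = sigmoid(z1) = [0.9866, 0.1419, 0.8176]
output = (-1.0)·(0.9866) + (0.1)·(0.1419) + (0.7)·(0.8176) - 0.3 = -0.7001

-0.7001


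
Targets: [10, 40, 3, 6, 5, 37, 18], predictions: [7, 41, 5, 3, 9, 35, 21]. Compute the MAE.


Absolute errors: |10-7|=3, |40-41|=1, |3-5|=2, |6-3|=3, |5-9|=4, |37-35|=2, |18-21|=3
Sum = 18
MAE = 18/7 = 18/7

18/7


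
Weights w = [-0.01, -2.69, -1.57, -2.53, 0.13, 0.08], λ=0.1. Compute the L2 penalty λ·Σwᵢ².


‖w‖₂² = (-0.01)² + (-2.69)² + (-1.57)² + (-2.53)² + (0.13)² + (0.08)²
     = 0.0001 + 7.2361 + 2.4649 + 6.4009 + 0.0169 + 0.0064
     = 16.1253
λ·‖w‖₂² = 0.1·16.1253 = 1.61253

1.61253


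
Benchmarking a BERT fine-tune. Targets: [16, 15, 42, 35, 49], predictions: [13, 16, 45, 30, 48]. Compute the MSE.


Squared errors: (16-13)²=9, (15-16)²=1, (42-45)²=9, (35-30)²=25, (49-48)²=1
Sum = 45
MSE = 45/5 = 9

9


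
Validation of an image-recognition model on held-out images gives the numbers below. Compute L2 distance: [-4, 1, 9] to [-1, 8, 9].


d = √((-4+ 1)² + (1-8)² + (9-9)²)
  = √(9 + 49 + 0)
  = √58 = 7.6158

7.6158


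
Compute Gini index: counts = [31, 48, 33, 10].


Probabilities: [31/122, 48/122, 33/122, 10/122] ≈ [0.2541, 0.3934, 0.2705, 0.082]
Σpᵢ² = (961 + 2304 + 1089 + 100)/122² = 4454/14884
Gini = 1 - Σpᵢ² = 1 - 4454/14884 = 0.7008

0.7008


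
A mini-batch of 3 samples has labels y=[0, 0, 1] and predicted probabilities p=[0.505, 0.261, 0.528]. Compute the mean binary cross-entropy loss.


L[0] = -ln(1-0.505) = -ln(0.495) = 0.7032
L[1] = -ln(1-0.261) = -ln(0.739) = 0.3025
L[2] = -ln(0.528) = 0.6387
mean = (0.7032 + 0.3025 + 0.6387)/3 = 0.5481

0.5481


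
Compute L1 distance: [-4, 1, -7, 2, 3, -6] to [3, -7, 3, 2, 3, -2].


d = |-4-3| + |1+ 7| + |-7-3| + |2-2| + |3-3| + |-6+ 2|
  = 7 + 8 + 10 + 0 + 0 + 4
  = 29

29


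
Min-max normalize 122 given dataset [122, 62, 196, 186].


min=62, max=196
(122-62)/(196-62) = 60/134 = 0.4478

0.4478


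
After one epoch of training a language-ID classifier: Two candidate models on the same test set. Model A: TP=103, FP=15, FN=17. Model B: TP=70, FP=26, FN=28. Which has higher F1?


Model A: P=103/118=0.8729, R=103/120=0.8583, F1=2PR/(P+R)=2TP/(2TP+FP+FN)=206/238=0.8655
Model B: P=70/96=0.7292, R=70/98=0.7143, F1=2PR/(P+R)=2TP/(2TP+FP+FN)=140/194=0.7216
0.8655 > 0.7216 → Model A

Model A


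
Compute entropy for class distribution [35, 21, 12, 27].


Probabilities: [35/95, 21/95, 12/95, 27/95] ≈ [0.3684, 0.2211, 0.1263, 0.2842]
H = -((35/95)·log₂(35/95) + (21/95)·log₂(21/95) + (12/95)·log₂(12/95) + (27/95)·log₂(27/95))
  = 1.905 bits

1.905 bits


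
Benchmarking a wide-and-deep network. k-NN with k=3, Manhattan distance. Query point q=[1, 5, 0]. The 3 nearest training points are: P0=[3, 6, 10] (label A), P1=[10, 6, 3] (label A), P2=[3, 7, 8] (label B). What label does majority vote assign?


d(q,P0) = 13  (label A)
d(q,P1) = 13  (label A)
d(q,P2) = 12  (label B)
Votes: A=2, B=1
Majority → A

A


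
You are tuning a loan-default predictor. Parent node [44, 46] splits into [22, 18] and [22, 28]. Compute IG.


Parent = [44, 46], H_parent = 0.9996
H_left = 0.9928 (n=40), H_right = 0.9896 (n=50)
H_children = (40/90)·0.9928 + (50/90)·0.9896 = 0.991
IG = 0.9996 - 0.991 = 0.0086

0.0086


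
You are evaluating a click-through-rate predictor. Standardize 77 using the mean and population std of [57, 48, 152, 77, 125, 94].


μ = 92.1667, σ = 36.6943
z = (77 - 92.1667)/36.6943 = -0.4133

-0.4133


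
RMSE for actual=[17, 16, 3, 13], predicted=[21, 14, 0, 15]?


MSE = 33/4 = 8.25
RMSE = √(33/4) = 2.8723

2.8723


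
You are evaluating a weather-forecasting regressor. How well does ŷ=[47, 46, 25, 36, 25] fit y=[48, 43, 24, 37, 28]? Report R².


ȳ = 36
SS_res = Σ(y-ŷ)² = 21
SS_tot = Σ(y-ȳ)² = 402
R² = 1 - SS_res/SS_tot = 1 - 0.0522 = 0.9478

0.9478


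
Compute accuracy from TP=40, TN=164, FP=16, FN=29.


Accuracy = (TP+TN)/(TP+TN+FP+FN)
= (40+164)/(249)
= 204/249 = 81.93%

81.93%


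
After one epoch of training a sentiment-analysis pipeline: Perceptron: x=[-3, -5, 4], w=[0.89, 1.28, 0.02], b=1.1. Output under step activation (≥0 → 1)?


z = (-3)·(0.89) + (-5)·(1.28) + (4)·(0.02) + 1.1
  = -7.89
step(z) = 0 (z<0)

0


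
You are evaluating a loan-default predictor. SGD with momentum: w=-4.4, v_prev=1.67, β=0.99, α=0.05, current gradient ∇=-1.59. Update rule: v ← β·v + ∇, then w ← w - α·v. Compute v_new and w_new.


v_new = 0.99·1.67 - 1.59 = 1.6533 - 1.59 = 0.0633
w_new = -4.4 - 0.05·0.0633 = -4.4 - 0.003165 = -4.403165

v_new=0.0633, w_new=-4.403165


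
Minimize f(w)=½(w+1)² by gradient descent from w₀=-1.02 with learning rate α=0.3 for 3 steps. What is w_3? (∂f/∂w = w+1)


step 1: grad = -1.02+1 = -0.02; w = -1.02 - 0.3·(-0.02) = -1.014
step 2: grad = -1.014+1 = -0.014; w = -1.014 - 0.3·(-0.014) = -1.0098
step 3: grad = -1.0098+1 = -0.0098; w = -1.0098 - 0.3·(-0.0098) = -1.00686

-1.00686


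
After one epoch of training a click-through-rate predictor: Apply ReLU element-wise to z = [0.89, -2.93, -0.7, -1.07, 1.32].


ReLU(0.89) = max(0, 0.89) = 0.89
ReLU(-2.93) = max(0, -2.93) = 0.0
ReLU(-0.7) = max(0, -0.7) = 0.0
ReLU(-1.07) = max(0, -1.07) = 0.0
ReLU(1.32) = max(0, 1.32) = 1.32
result = [0.89, 0.0, 0.0, 0.0, 1.32]

[0.89, 0.0, 0.0, 0.0, 1.32]


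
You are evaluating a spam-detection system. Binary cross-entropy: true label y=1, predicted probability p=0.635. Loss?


BCE = -[y·ln(p) + (1-y)·ln(1-p)]
= -1·ln(0.635) - 0
= -ln(0.635) = 0.4541

0.4541


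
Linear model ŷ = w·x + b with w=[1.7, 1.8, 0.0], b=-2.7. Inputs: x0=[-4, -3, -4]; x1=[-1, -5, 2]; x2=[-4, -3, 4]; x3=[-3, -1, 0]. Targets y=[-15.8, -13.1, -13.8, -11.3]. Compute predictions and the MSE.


ŷ0 = (1.7)·(-4) + (1.8)·(-3) + (0.0)·(-4) - 2.7 = -14.9
ŷ1 = (1.7)·(-1) + (1.8)·(-5) + (0.0)·(2) - 2.7 = -13.4
ŷ2 = (1.7)·(-4) + (1.8)·(-3) + (0.0)·(4) - 2.7 = -14.9
ŷ3 = (1.7)·(-3) + (1.8)·(-1) + (0.0)·(0) - 2.7 = -9.6
errors² = [0.81, 0.09, 1.21, 2.89]
MSE = 5.0000/4 = 1.25

1.25


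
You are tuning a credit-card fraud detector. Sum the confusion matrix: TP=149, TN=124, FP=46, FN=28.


Total = TP + TN + FP + FN
= 149 + 124 + 46 + 28
= 347
(Predicted positive: 195, predicted negative: 152)

347


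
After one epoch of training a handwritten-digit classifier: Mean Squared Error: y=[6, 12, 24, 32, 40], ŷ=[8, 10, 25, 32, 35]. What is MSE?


Squared errors: (6-8)²=4, (12-10)²=4, (24-25)²=1, (32-32)²=0, (40-35)²=25
Sum = 34
MSE = 34/5 = 34/5

34/5


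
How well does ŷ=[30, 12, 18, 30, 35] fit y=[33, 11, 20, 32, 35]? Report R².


ȳ = 26.2
SS_res = Σ(y-ŷ)² = 18
SS_tot = Σ(y-ȳ)² = 426.8
R² = 1 - SS_res/SS_tot = 1 - 0.0422 = 0.9578

0.9578


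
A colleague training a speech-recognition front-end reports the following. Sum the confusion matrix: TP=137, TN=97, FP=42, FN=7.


Total = TP + TN + FP + FN
= 137 + 97 + 42 + 7
= 283
(Predicted positive: 179, predicted negative: 104)

283


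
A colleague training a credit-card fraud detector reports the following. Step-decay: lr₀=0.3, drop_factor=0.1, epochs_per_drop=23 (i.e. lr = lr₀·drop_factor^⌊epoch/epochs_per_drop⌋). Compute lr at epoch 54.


n_drops = ⌊54/23⌋ = 2
lr = 0.3·0.1^2 = 0.3·0.01 = 0.003

0.003


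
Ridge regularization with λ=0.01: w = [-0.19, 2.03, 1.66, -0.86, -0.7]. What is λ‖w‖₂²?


‖w‖₂² = (-0.19)² + (2.03)² + (1.66)² + (-0.86)² + (-0.7)²
     = 0.0361 + 4.1209 + 2.7556 + 0.7396 + 0.49
     = 8.1422
λ·‖w‖₂² = 0.01·8.1422 = 0.081422

0.081422


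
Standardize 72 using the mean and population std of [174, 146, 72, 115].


μ = 126.75, σ = 37.8773
z = (72 - 126.75)/37.8773 = -1.4455

-1.4455


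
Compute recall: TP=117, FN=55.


Recall = TP/(TP+FN)
= 117/(117+55)
= 117/172 = 68.02%

68.02%


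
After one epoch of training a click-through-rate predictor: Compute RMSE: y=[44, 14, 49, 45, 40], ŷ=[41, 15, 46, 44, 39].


MSE = 21/5 = 4.2
RMSE = √(21/5) = 2.0494

2.0494


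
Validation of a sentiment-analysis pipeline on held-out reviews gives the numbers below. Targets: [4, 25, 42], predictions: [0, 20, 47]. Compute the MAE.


Absolute errors: |4-0|=4, |25-20|=5, |42-47|=5
Sum = 14
MAE = 14/3 = 14/3

14/3


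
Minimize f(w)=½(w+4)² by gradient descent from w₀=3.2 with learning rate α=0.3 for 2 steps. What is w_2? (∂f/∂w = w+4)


step 1: grad = 3.2+4 = 7.2; w = 3.2 - 0.3·(7.2) = 1.04
step 2: grad = 1.04+4 = 5.04; w = 1.04 - 0.3·(5.04) = -0.472

-0.472


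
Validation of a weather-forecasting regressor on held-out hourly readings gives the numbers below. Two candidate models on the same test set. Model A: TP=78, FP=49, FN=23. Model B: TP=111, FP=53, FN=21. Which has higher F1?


Model A: P=78/127=0.6142, R=78/101=0.7723, F1=2PR/(P+R)=2TP/(2TP+FP+FN)=156/228=0.6842
Model B: P=111/164=0.6768, R=111/132=0.8409, F1=2PR/(P+R)=2TP/(2TP+FP+FN)=222/296=0.75
0.6842 < 0.75 → Model B

Model B


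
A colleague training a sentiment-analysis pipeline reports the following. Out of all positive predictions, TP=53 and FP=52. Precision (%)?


Precision = TP/(TP+FP)
= 53/(53+52)
= 53/105 = 50.48%

50.48%


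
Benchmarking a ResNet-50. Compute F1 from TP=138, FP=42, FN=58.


Precision = 138/180 = 0.7667
Recall = 138/196 = 0.7041
F1 = 2·P·R/(P+R) = 2·TP/(2·TP+FP+FN) = 276/(276+42+58) = 276/376 = 0.734

0.734


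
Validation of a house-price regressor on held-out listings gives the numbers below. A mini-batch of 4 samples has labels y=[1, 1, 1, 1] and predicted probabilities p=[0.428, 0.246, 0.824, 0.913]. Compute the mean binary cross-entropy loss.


L[0] = -ln(0.428) = 0.8486
L[1] = -ln(0.246) = 1.4024
L[2] = -ln(0.824) = 0.1936
L[3] = -ln(0.913) = 0.091
mean = (0.8486 + 1.4024 + 0.1936 + 0.091)/4 = 0.6339

0.6339


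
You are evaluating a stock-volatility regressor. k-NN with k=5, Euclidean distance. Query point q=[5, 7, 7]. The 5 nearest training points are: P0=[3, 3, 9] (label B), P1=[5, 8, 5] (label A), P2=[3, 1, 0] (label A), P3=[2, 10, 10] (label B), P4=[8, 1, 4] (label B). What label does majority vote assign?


d(q,P0) = 4.899  (label B)
d(q,P1) = 2.2361  (label A)
d(q,P2) = 9.434  (label A)
d(q,P3) = 5.1962  (label B)
d(q,P4) = 7.3485  (label B)
Votes: A=2, B=3
Majority → B

B


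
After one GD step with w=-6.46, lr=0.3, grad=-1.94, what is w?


w_new = w - α·∇
= -6.46 - 0.3·-1.94
= -6.46 + 0.582
= -5.878

-5.878


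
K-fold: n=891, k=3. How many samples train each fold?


Fold size = 891/3 = 297
Training per fold = 891 - 297 = 594

594


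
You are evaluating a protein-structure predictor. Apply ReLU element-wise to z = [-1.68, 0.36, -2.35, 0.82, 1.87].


ReLU(-1.68) = max(0, -1.68) = 0.0
ReLU(0.36) = max(0, 0.36) = 0.36
ReLU(-2.35) = max(0, -2.35) = 0.0
ReLU(0.82) = max(0, 0.82) = 0.82
ReLU(1.87) = max(0, 1.87) = 1.87
result = [0.0, 0.36, 0.0, 0.82, 1.87]

[0.0, 0.36, 0.0, 0.82, 1.87]


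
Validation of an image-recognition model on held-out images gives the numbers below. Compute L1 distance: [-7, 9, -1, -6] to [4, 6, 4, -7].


d = |-7-4| + |9-6| + |-1-4| + |-6+ 7|
  = 11 + 3 + 5 + 1
  = 20

20


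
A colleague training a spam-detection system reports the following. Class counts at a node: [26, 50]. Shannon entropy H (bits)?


Probabilities: [26/76, 50/76] ≈ [0.3421, 0.6579]
H = -((26/76)·log₂(26/76) + (50/76)·log₂(50/76))
  = 0.9268 bits

0.9268 bits


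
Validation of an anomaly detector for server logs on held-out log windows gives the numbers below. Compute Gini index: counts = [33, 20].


Probabilities: [33/53, 20/53] ≈ [0.6226, 0.3774]
Σpᵢ² = (1089 + 400)/53² = 1489/2809
Gini = 1 - Σpᵢ² = 1 - 1489/2809 = 0.4699

0.4699


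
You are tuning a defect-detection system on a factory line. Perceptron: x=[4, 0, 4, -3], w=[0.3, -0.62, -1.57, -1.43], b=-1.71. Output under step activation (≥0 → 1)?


z = (4)·(0.3) + (0)·(-0.62) + (4)·(-1.57) + (-3)·(-1.43) - 1.71
  = -2.5
step(z) = 0 (z<0)

0


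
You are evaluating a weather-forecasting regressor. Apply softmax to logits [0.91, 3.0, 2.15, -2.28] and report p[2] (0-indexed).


Exponentials: e^0.91=2.4843, e^3.0=20.0855, e^2.15=8.5849, e^-2.28=0.1023
Sum = 31.257
Softmax = [0.0795, 0.6426, 0.2747, 0.0033]
p[2] = 8.5849/31.257 = 0.2747

0.2747


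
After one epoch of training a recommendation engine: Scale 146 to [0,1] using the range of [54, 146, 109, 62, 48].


min=48, max=146
(146-48)/(146-48) = 98/98 = 1.0

1.0


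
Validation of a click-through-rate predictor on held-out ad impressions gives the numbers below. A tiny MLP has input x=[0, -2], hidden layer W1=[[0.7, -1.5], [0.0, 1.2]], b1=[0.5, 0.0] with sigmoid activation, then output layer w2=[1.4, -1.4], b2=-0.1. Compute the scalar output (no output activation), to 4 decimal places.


z1[0] = (0.7)·(0) + (-1.5)·(-2) + 0.5 = 3.5
z1[1] = (0.0)·(0) + (1.2)·(-2) + 0.0 = -2.4
h = sigmoid(z1) = [0.9707, 0.0832]
output = (1.4)·(0.9707) + (-1.4)·(0.0832) - 0.1 = 1.1425

1.1425


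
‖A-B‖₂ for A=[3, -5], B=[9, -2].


d = √((3-9)² + (-5+ 2)²)
  = √(36 + 9)
  = √45 = 6.7082

6.7082


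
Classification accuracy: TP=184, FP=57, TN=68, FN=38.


Accuracy = (TP+TN)/(TP+TN+FP+FN)
= (184+68)/(347)
= 252/347 = 72.62%

72.62%


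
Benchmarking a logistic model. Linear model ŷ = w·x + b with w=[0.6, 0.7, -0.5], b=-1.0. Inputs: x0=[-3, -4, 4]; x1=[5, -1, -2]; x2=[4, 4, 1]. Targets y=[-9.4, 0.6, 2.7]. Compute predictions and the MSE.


ŷ0 = (0.6)·(-3) + (0.7)·(-4) + (-0.5)·(4) - 1.0 = -7.6
ŷ1 = (0.6)·(5) + (0.7)·(-1) + (-0.5)·(-2) - 1.0 = 2.3
ŷ2 = (0.6)·(4) + (0.7)·(4) + (-0.5)·(1) - 1.0 = 3.7
errors² = [3.24, 2.89, 1.0]
MSE = 7.1300/3 = 2.3767

2.3767


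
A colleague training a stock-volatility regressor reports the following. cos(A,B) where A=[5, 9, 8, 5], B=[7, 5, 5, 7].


A·B = 5·7 + 9·5 + 8·5 + 5·7 = 155
‖A‖ = √195 = 13.9642, ‖B‖ = √148 = 12.1655
cos = 155/(√195·√148) = 155/√28860 = 0.9124

0.9124


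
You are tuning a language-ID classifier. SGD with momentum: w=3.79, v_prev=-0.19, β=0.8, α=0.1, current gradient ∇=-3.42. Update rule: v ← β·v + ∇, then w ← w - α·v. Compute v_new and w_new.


v_new = 0.8·-0.19 - 3.42 = -0.152 - 3.42 = -3.572
w_new = 3.79 - 0.1·-3.572 = 3.79 + 0.3572 = 4.1472

v_new=-3.572, w_new=4.1472


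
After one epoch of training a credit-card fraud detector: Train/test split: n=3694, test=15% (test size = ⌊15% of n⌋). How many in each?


Test = ⌊3694·15/100⌋ = 554
Train = 3694 - 554 = 3140

Train: 3140, Test: 554


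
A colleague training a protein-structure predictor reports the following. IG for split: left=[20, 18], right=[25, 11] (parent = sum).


Parent = [45, 29], H_parent = 0.966
H_left = 0.998 (n=38), H_right = 0.888 (n=36)
H_children = (38/74)·0.998 + (36/74)·0.888 = 0.9445
IG = 0.966 - 0.9445 = 0.0215

0.0215


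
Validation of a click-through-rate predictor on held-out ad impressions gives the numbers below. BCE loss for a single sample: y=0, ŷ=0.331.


BCE = -[y·ln(p) + (1-y)·ln(1-p)]
= -0 - 1·ln(1-0.331)
= -ln(0.669) = 0.402

0.402


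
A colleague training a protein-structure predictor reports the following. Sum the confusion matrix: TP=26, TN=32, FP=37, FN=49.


Total = TP + TN + FP + FN
= 26 + 32 + 37 + 49
= 144
(Predicted positive: 63, predicted negative: 81)

144


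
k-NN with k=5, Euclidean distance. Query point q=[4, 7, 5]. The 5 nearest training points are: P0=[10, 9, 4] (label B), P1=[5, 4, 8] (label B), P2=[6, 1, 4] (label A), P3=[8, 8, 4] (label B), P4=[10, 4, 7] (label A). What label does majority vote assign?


d(q,P0) = 6.4031  (label B)
d(q,P1) = 4.3589  (label B)
d(q,P2) = 6.4031  (label A)
d(q,P3) = 4.2426  (label B)
d(q,P4) = 7.0  (label A)
Votes: A=2, B=3
Majority → B

B


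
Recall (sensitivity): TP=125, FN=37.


Recall = TP/(TP+FN)
= 125/(125+37)
= 125/162 = 77.16%

77.16%


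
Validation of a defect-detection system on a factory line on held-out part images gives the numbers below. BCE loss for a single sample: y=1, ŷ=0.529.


BCE = -[y·ln(p) + (1-y)·ln(1-p)]
= -1·ln(0.529) - 0
= -ln(0.529) = 0.6368

0.6368


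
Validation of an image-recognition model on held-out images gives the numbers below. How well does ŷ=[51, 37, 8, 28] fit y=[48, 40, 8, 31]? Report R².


ȳ = 31.75
SS_res = Σ(y-ŷ)² = 27
SS_tot = Σ(y-ȳ)² = 896.75
R² = 1 - SS_res/SS_tot = 1 - 0.0301 = 0.9699

0.9699


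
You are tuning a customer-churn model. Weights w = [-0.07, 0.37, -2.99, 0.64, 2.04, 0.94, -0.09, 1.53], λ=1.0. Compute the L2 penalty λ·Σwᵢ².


‖w‖₂² = (-0.07)² + (0.37)² + (-2.99)² + (0.64)² + (2.04)² + (0.94)² + (-0.09)² + (1.53)²
     = 0.0049 + 0.1369 + 8.9401 + 0.4096 + 4.1616 + 0.8836 + 0.0081 + 2.3409
     = 16.8857
λ·‖w‖₂² = 1.0·16.8857 = 16.8857

16.8857


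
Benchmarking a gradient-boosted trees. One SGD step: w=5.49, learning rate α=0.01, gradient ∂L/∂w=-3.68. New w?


w_new = w - α·∇
= 5.49 - 0.01·-3.68
= 5.49 + 0.0368
= 5.5268

5.5268


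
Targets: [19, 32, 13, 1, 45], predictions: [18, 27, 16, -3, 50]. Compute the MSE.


Squared errors: (19-18)²=1, (32-27)²=25, (13-16)²=9, (1+ 3)²=16, (45-50)²=25
Sum = 76
MSE = 76/5 = 76/5

76/5


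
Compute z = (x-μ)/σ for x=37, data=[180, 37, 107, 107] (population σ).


μ = 107.75, σ = 50.5637
z = (37 - 107.75)/50.5637 = -1.3992

-1.3992


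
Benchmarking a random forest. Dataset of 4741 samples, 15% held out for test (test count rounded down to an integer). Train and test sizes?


Test = ⌊4741·15/100⌋ = 711
Train = 4741 - 711 = 4030

Train: 4030, Test: 711


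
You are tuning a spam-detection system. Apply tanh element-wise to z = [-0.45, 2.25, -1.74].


tanh(-0.45) = -0.4219
tanh(2.25) = 0.978
tanh(-1.74) = -0.9402
result = [-0.4219, 0.978, -0.9402]

[-0.4219, 0.978, -0.9402]


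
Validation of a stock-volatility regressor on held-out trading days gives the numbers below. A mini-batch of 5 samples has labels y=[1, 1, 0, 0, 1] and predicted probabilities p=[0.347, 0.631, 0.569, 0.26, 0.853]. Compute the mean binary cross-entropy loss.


L[0] = -ln(0.347) = 1.0584
L[1] = -ln(0.631) = 0.4604
L[2] = -ln(1-0.569) = -ln(0.431) = 0.8416
L[3] = -ln(1-0.26) = -ln(0.74) = 0.3011
L[4] = -ln(0.853) = 0.159
mean = (1.0584 + 0.4604 + 0.8416 + 0.3011 + 0.159)/5 = 0.5641

0.5641


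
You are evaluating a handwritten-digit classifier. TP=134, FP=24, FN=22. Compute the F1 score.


Precision = 134/158 = 0.8481
Recall = 134/156 = 0.859
F1 = 2·P·R/(P+R) = 2·TP/(2·TP+FP+FN) = 268/(268+24+22) = 268/314 = 0.8535

0.8535


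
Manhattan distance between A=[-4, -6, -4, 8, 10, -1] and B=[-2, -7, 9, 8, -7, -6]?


d = |-4+ 2| + |-6+ 7| + |-4-9| + |8-8| + |10+ 7| + |-1+ 6|
  = 2 + 1 + 13 + 0 + 17 + 5
  = 38

38


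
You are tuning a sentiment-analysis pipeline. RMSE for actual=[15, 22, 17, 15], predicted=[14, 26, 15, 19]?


MSE = 37/4 = 9.25
RMSE = √(37/4) = 3.0414

3.0414


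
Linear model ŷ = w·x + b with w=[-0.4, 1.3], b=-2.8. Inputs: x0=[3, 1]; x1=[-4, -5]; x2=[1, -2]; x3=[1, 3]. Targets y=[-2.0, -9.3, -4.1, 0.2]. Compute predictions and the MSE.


ŷ0 = (-0.4)·(3) + (1.3)·(1) - 2.8 = -2.7
ŷ1 = (-0.4)·(-4) + (1.3)·(-5) - 2.8 = -7.7
ŷ2 = (-0.4)·(1) + (1.3)·(-2) - 2.8 = -5.8
ŷ3 = (-0.4)·(1) + (1.3)·(3) - 2.8 = 0.7
errors² = [0.49, 2.56, 2.89, 0.25]
MSE = 6.1900/4 = 1.5475

1.5475
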